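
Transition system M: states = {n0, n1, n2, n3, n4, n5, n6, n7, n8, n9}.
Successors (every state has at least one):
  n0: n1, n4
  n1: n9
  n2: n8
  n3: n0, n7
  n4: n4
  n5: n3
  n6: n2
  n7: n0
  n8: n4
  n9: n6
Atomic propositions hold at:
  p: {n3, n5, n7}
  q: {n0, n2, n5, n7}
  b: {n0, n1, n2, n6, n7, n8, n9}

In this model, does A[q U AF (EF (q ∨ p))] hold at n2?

Sat(q ∨ p) = {n0, n2, n3, n5, n7}
EF (q ∨ p): least fixpoint, start Z0 = {n0, n2, n3, n5, n7}, add states with some successor in Z. Z1 = {n0, n2, n3, n5, n6, n7}; Z2 = {n0, n2, n3, n5, n6, n7, n9}; Z3 = {n0, n1, n2, n3, n5, n6, n7, n9}; fixed.
Sat(EF (q ∨ p)) = {n0, n1, n2, n3, n5, n6, n7, n9}
AF (EF (q ∨ p)): least fixpoint, start Z0 = {n0, n1, n2, n3, n5, n6, n7, n9}, add states with every successor in Z. Already a fixed point.
Sat(AF (EF (q ∨ p))) = {n0, n1, n2, n3, n5, n6, n7, n9}
A[q U AF (EF (q ∨ p))]: least fixpoint, start Z0 = Sat(AF (EF (q ∨ p))) = {n0, n1, n2, n3, n5, n6, n7, n9}, add states in Sat(q) with every successor in Z. Already a fixed point.
Sat(A[q U AF (EF (q ∨ p))]) = {n0, n1, n2, n3, n5, n6, n7, n9}
n2 ∈ Sat(A[q U AF (EF (q ∨ p))]) = {n0, n1, n2, n3, n5, n6, n7, n9}, so the formula holds at n2.

Yes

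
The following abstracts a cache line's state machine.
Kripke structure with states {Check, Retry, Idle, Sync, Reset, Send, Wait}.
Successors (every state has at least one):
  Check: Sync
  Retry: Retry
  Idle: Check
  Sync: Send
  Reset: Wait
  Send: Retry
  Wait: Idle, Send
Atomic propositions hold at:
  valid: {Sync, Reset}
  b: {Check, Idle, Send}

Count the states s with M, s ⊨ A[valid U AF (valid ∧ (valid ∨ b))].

Sat(valid ∨ b) = {Check, Idle, Sync, Reset, Send}
Sat(valid ∧ (valid ∨ b)) = {Sync, Reset}
AF (valid ∧ (valid ∨ b)): least fixpoint, start Z0 = {Sync, Reset}, add states with every successor in Z. Z1 = {Check, Sync, Reset}; Z2 = {Check, Idle, Sync, Reset}; fixed.
Sat(AF (valid ∧ (valid ∨ b))) = {Check, Idle, Sync, Reset}
A[valid U AF (valid ∧ (valid ∨ b))]: least fixpoint, start Z0 = Sat(AF (valid ∧ (valid ∨ b))) = {Check, Idle, Sync, Reset}, add states in Sat(valid) with every successor in Z. Already a fixed point.
Sat(A[valid U AF (valid ∧ (valid ∨ b))]) = {Check, Idle, Sync, Reset}
|Sat(A[valid U AF (valid ∧ (valid ∨ b))])| = |{Check, Idle, Sync, Reset}| = 4.

4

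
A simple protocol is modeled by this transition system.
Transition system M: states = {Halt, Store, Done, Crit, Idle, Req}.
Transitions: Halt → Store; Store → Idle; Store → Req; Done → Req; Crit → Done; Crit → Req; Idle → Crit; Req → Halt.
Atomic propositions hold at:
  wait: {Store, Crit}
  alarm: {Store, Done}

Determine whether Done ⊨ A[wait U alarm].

A[wait U alarm]: least fixpoint, start Z0 = Sat(alarm) = {Store, Done}, add states in Sat(wait) with every successor in Z. Already a fixed point.
Sat(A[wait U alarm]) = {Store, Done}
Done ∈ Sat(A[wait U alarm]) = {Store, Done}, so the formula holds at Done.

Yes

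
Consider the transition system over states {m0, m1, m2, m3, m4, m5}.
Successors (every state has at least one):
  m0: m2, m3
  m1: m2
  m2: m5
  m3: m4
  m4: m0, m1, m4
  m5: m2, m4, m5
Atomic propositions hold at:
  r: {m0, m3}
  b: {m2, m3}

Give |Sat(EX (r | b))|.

4

Sat(r | b) = {m0, m2, m3}
Sat(EX (r | b)) = {s : some successor in {m0, m2, m3}} = {m0, m1, m4, m5}
|Sat(EX (r | b))| = |{m0, m1, m4, m5}| = 4.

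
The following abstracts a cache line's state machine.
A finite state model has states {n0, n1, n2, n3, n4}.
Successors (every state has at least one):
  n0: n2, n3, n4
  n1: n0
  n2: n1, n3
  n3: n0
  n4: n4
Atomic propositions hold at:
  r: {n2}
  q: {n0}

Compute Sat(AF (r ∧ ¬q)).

{n2}

Sat(¬q) = {n1, n2, n3, n4}
Sat(r ∧ ¬q) = {n2}
AF (r ∧ ¬q): least fixpoint, start Z0 = {n2}, add states with every successor in Z. Already a fixed point.
Sat(AF (r ∧ ¬q)) = {n2}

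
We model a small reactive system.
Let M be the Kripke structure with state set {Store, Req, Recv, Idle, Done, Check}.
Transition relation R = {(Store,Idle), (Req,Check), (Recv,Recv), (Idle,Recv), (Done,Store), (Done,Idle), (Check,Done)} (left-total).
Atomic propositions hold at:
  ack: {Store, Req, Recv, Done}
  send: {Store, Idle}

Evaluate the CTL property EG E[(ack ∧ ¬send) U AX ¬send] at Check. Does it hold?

Yes

Sat(¬send) = {Req, Recv, Done, Check}
Sat(ack ∧ ¬send) = {Req, Recv, Done}
Sat(AX ¬send) = {s : every successor in {Req, Recv, Done, Check}} = {Req, Recv, Idle, Check}
E[(ack ∧ ¬send) U AX ¬send]: least fixpoint, start Z0 = Sat(AX ¬send) = {Req, Recv, Idle, Check}, add states in Sat(ack ∧ ¬send) with some successor in Z. Z1 = {Req, Recv, Idle, Done, Check}; fixed.
Sat(E[(ack ∧ ¬send) U AX ¬send]) = {Req, Recv, Idle, Done, Check}
EG E[(ack ∧ ¬send) U AX ¬send]: greatest fixpoint, start Z0 = {Req, Recv, Idle, Done, Check}, keep only states in Sat with some successor in Z. Already a fixed point.
Sat(EG E[(ack ∧ ¬send) U AX ¬send]) = {Req, Recv, Idle, Done, Check}
Check ∈ Sat(EG E[(ack ∧ ¬send) U AX ¬send]) = {Req, Recv, Idle, Done, Check}, so the formula holds at Check.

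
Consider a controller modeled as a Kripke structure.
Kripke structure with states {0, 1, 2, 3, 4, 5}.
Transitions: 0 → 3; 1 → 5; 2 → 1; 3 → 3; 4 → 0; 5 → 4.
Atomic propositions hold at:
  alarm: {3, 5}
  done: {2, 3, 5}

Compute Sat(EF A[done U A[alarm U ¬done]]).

Sat(¬done) = {0, 1, 4}
A[alarm U ¬done]: least fixpoint, start Z0 = Sat(¬done) = {0, 1, 4}, add states in Sat(alarm) with every successor in Z. Z1 = {0, 1, 4, 5}; fixed.
Sat(A[alarm U ¬done]) = {0, 1, 4, 5}
A[done U A[alarm U ¬done]]: least fixpoint, start Z0 = Sat(A[alarm U ¬done]) = {0, 1, 4, 5}, add states in Sat(done) with every successor in Z. Z1 = {0, 1, 2, 4, 5}; fixed.
Sat(A[done U A[alarm U ¬done]]) = {0, 1, 2, 4, 5}
EF A[done U A[alarm U ¬done]]: least fixpoint, start Z0 = {0, 1, 2, 4, 5}, add states with some successor in Z. Already a fixed point.
Sat(EF A[done U A[alarm U ¬done]]) = {0, 1, 2, 4, 5}

{0, 1, 2, 4, 5}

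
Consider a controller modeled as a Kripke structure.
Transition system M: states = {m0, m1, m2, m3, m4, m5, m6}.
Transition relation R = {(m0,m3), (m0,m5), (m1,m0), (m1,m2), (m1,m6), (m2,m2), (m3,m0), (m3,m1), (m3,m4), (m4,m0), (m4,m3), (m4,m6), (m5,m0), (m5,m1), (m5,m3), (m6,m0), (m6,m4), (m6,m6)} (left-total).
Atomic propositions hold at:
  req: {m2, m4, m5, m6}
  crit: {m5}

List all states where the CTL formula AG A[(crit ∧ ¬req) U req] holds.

{m2}

Sat(¬req) = {m0, m1, m3}
Sat(crit ∧ ¬req) = ∅
A[(crit ∧ ¬req) U req]: least fixpoint, start Z0 = Sat(req) = {m2, m4, m5, m6}, add states in Sat(crit ∧ ¬req) with every successor in Z. Already a fixed point.
Sat(A[(crit ∧ ¬req) U req]) = {m2, m4, m5, m6}
AG A[(crit ∧ ¬req) U req]: greatest fixpoint, start Z0 = {m2, m4, m5, m6}, keep only states in Sat with every successor in Z. Z1 = {m2}; fixed.
Sat(AG A[(crit ∧ ¬req) U req]) = {m2}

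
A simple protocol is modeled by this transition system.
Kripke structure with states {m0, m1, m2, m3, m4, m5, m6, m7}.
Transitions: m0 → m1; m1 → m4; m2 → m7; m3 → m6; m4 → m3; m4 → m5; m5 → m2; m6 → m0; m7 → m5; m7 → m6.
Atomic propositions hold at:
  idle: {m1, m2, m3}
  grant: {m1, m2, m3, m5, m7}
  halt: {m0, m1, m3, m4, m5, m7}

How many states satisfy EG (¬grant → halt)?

Sat(¬grant) = {m0, m4, m6}
Sat(¬grant → halt) = {m0, m1, m2, m3, m4, m5, m7}
EG (¬grant → halt): greatest fixpoint, start Z0 = {m0, m1, m2, m3, m4, m5, m7}, keep only states in Sat with some successor in Z. Z1 = {m0, m1, m2, m4, m5, m7}; fixed.
Sat(EG (¬grant → halt)) = {m0, m1, m2, m4, m5, m7}
|Sat(EG (¬grant → halt))| = |{m0, m1, m2, m4, m5, m7}| = 6.

6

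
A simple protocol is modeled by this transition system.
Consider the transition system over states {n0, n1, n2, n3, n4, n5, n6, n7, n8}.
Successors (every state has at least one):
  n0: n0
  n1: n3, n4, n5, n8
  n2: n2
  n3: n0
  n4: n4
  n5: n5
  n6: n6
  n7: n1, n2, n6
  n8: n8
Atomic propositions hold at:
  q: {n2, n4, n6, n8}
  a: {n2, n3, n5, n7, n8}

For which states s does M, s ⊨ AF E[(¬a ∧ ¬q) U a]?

Sat(¬a) = {n0, n1, n4, n6}
Sat(¬q) = {n0, n1, n3, n5, n7}
Sat(¬a ∧ ¬q) = {n0, n1}
E[(¬a ∧ ¬q) U a]: least fixpoint, start Z0 = Sat(a) = {n2, n3, n5, n7, n8}, add states in Sat(¬a ∧ ¬q) with some successor in Z. Z1 = {n1, n2, n3, n5, n7, n8}; fixed.
Sat(E[(¬a ∧ ¬q) U a]) = {n1, n2, n3, n5, n7, n8}
AF E[(¬a ∧ ¬q) U a]: least fixpoint, start Z0 = {n1, n2, n3, n5, n7, n8}, add states with every successor in Z. Already a fixed point.
Sat(AF E[(¬a ∧ ¬q) U a]) = {n1, n2, n3, n5, n7, n8}

{n1, n2, n3, n5, n7, n8}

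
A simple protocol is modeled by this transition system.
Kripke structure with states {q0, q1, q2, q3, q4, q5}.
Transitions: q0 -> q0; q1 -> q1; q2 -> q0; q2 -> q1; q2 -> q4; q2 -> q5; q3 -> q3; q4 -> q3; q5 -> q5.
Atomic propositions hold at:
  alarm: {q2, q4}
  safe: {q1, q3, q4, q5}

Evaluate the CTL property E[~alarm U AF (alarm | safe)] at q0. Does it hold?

No

Sat(~alarm) = {q0, q1, q3, q5}
Sat(alarm | safe) = {q1, q2, q3, q4, q5}
AF (alarm | safe): least fixpoint, start Z0 = {q1, q2, q3, q4, q5}, add states with every successor in Z. Already a fixed point.
Sat(AF (alarm | safe)) = {q1, q2, q3, q4, q5}
E[~alarm U AF (alarm | safe)]: least fixpoint, start Z0 = Sat(AF (alarm | safe)) = {q1, q2, q3, q4, q5}, add states in Sat(~alarm) with some successor in Z. Already a fixed point.
Sat(E[~alarm U AF (alarm | safe)]) = {q1, q2, q3, q4, q5}
q0 ∉ Sat(E[~alarm U AF (alarm | safe)]) = {q1, q2, q3, q4, q5}, so the formula does not hold at q0.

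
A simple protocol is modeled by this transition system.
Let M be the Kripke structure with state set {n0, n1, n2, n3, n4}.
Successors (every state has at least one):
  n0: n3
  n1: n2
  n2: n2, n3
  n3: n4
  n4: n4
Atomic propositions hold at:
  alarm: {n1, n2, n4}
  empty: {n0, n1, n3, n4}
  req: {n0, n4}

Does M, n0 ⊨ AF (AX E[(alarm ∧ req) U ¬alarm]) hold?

Sat(alarm ∧ req) = {n4}
Sat(¬alarm) = {n0, n3}
E[(alarm ∧ req) U ¬alarm]: least fixpoint, start Z0 = Sat(¬alarm) = {n0, n3}, add states in Sat(alarm ∧ req) with some successor in Z. Already a fixed point.
Sat(E[(alarm ∧ req) U ¬alarm]) = {n0, n3}
Sat(AX E[(alarm ∧ req) U ¬alarm]) = {s : every successor in {n0, n3}} = {n0}
AF (AX E[(alarm ∧ req) U ¬alarm]): least fixpoint, start Z0 = {n0}, add states with every successor in Z. Already a fixed point.
Sat(AF (AX E[(alarm ∧ req) U ¬alarm])) = {n0}
n0 ∈ Sat(AF (AX E[(alarm ∧ req) U ¬alarm])) = {n0}, so the formula holds at n0.

Yes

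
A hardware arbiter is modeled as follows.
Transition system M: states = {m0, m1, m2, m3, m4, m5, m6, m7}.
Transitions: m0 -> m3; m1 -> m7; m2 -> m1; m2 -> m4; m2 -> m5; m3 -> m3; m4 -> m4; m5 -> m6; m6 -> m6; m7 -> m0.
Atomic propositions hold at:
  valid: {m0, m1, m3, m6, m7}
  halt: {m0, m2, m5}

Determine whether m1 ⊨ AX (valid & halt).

No

Sat(valid & halt) = {m0}
Sat(AX (valid & halt)) = {s : every successor in {m0}} = {m7}
m1 ∉ Sat(AX (valid & halt)) = {m7}, so the formula does not hold at m1.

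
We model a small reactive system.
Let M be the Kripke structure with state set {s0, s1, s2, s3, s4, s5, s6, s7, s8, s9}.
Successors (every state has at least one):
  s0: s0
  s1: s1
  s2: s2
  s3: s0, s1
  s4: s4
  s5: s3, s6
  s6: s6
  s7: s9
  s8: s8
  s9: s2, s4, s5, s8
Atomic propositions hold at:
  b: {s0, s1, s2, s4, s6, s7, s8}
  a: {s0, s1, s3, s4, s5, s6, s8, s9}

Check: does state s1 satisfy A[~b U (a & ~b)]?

No

Sat(~b) = {s3, s5, s9}
Sat(a & ~b) = {s3, s5, s9}
A[~b U (a & ~b)]: least fixpoint, start Z0 = Sat((a & ~b)) = {s3, s5, s9}, add states in Sat(~b) with every successor in Z. Already a fixed point.
Sat(A[~b U (a & ~b)]) = {s3, s5, s9}
s1 ∉ Sat(A[~b U (a & ~b)]) = {s3, s5, s9}, so the formula does not hold at s1.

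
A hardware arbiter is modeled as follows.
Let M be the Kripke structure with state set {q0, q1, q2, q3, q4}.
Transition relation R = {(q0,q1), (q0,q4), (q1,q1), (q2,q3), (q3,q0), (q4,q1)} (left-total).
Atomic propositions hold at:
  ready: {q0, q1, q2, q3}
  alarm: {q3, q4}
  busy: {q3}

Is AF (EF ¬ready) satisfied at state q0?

Yes

Sat(¬ready) = {q4}
EF ¬ready: least fixpoint, start Z0 = {q4}, add states with some successor in Z. Z1 = {q0, q4}; Z2 = {q0, q3, q4}; Z3 = {q0, q2, q3, q4}; fixed.
Sat(EF ¬ready) = {q0, q2, q3, q4}
AF (EF ¬ready): least fixpoint, start Z0 = {q0, q2, q3, q4}, add states with every successor in Z. Already a fixed point.
Sat(AF (EF ¬ready)) = {q0, q2, q3, q4}
q0 ∈ Sat(AF (EF ¬ready)) = {q0, q2, q3, q4}, so the formula holds at q0.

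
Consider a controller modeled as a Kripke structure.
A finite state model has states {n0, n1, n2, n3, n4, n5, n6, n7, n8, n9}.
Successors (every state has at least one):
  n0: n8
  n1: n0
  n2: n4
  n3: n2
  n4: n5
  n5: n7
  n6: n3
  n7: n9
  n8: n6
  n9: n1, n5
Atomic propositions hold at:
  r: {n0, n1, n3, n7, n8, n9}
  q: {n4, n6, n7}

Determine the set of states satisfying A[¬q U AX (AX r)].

Sat(¬q) = {n0, n1, n2, n3, n5, n8, n9}
Sat(AX r) = {s : every successor in {n0, n1, n3, n7, n8, n9}} = {n0, n1, n5, n6, n7}
Sat(AX (AX r)) = {s : every successor in {n0, n1, n5, n6, n7}} = {n1, n4, n5, n8, n9}
A[¬q U AX (AX r)]: least fixpoint, start Z0 = Sat(AX (AX r)) = {n1, n4, n5, n8, n9}, add states in Sat(¬q) with every successor in Z. Z1 = {n0, n1, n2, n4, n5, n8, n9}; Z2 = {n0, n1, n2, n3, n4, n5, n8, n9}; fixed.
Sat(A[¬q U AX (AX r)]) = {n0, n1, n2, n3, n4, n5, n8, n9}

{n0, n1, n2, n3, n4, n5, n8, n9}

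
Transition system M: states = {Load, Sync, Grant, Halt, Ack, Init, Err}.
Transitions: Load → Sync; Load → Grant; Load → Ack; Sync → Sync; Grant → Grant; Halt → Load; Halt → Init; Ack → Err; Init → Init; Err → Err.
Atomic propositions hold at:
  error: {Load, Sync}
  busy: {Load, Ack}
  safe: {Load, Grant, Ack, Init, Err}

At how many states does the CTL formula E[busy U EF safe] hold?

6

EF safe: least fixpoint, start Z0 = {Load, Grant, Ack, Init, Err}, add states with some successor in Z. Z1 = {Load, Grant, Halt, Ack, Init, Err}; fixed.
Sat(EF safe) = {Load, Grant, Halt, Ack, Init, Err}
E[busy U EF safe]: least fixpoint, start Z0 = Sat(EF safe) = {Load, Grant, Halt, Ack, Init, Err}, add states in Sat(busy) with some successor in Z. Already a fixed point.
Sat(E[busy U EF safe]) = {Load, Grant, Halt, Ack, Init, Err}
|Sat(E[busy U EF safe])| = |{Load, Grant, Halt, Ack, Init, Err}| = 6.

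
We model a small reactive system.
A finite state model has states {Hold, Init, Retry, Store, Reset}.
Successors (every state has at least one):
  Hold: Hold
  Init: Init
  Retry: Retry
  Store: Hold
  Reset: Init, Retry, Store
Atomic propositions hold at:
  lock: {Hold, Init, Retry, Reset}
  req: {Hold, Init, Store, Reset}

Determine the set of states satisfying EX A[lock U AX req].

{Hold, Init, Store, Reset}

Sat(AX req) = {s : every successor in {Hold, Init, Store, Reset}} = {Hold, Init, Store}
A[lock U AX req]: least fixpoint, start Z0 = Sat(AX req) = {Hold, Init, Store}, add states in Sat(lock) with every successor in Z. Already a fixed point.
Sat(A[lock U AX req]) = {Hold, Init, Store}
Sat(EX A[lock U AX req]) = {s : some successor in {Hold, Init, Store}} = {Hold, Init, Store, Reset}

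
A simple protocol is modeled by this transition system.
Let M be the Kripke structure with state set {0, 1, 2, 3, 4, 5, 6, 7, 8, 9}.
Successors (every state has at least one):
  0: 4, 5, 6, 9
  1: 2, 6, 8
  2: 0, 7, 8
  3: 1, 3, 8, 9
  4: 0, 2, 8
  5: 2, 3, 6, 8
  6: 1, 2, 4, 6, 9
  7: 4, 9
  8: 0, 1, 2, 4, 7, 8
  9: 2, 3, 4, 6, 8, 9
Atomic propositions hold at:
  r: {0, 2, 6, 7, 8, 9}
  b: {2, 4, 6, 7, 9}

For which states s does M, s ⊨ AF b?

AF b: least fixpoint, start Z0 = {2, 4, 6, 7, 9}, add states with every successor in Z. Already a fixed point.
Sat(AF b) = {2, 4, 6, 7, 9}

{2, 4, 6, 7, 9}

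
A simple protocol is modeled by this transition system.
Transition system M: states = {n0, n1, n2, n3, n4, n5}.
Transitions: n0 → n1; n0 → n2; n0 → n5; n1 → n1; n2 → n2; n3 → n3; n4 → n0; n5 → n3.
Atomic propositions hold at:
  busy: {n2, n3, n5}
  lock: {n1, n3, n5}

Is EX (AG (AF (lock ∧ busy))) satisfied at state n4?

Sat(lock ∧ busy) = {n3, n5}
AF (lock ∧ busy): least fixpoint, start Z0 = {n3, n5}, add states with every successor in Z. Already a fixed point.
Sat(AF (lock ∧ busy)) = {n3, n5}
AG (AF (lock ∧ busy)): greatest fixpoint, start Z0 = {n3, n5}, keep only states in Sat with every successor in Z. Already a fixed point.
Sat(AG (AF (lock ∧ busy))) = {n3, n5}
Sat(EX (AG (AF (lock ∧ busy)))) = {s : some successor in {n3, n5}} = {n0, n3, n5}
n4 ∉ Sat(EX (AG (AF (lock ∧ busy)))) = {n0, n3, n5}, so the formula does not hold at n4.

No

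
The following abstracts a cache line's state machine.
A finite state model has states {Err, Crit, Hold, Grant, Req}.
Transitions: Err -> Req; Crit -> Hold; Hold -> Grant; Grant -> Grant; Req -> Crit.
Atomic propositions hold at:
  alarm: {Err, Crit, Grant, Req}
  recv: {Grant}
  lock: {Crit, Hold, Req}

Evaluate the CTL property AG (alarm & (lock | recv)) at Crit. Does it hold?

Sat(lock | recv) = {Crit, Hold, Grant, Req}
Sat(alarm & (lock | recv)) = {Crit, Grant, Req}
AG (alarm & (lock | recv)): greatest fixpoint, start Z0 = {Crit, Grant, Req}, keep only states in Sat with every successor in Z. Z1 = {Grant, Req}; Z2 = {Grant}; fixed.
Sat(AG (alarm & (lock | recv))) = {Grant}
Crit ∉ Sat(AG (alarm & (lock | recv))) = {Grant}, so the formula does not hold at Crit.

No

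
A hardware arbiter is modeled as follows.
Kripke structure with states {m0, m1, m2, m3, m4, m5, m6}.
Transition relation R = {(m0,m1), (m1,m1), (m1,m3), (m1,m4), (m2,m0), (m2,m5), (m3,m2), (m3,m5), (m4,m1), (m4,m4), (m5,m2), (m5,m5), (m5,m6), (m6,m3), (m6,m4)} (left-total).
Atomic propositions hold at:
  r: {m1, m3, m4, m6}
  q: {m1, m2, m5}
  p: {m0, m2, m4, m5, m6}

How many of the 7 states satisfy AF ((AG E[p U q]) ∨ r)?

E[p U q]: least fixpoint, start Z0 = Sat(q) = {m1, m2, m5}, add states in Sat(p) with some successor in Z. Z1 = {m0, m1, m2, m4, m5}; Z2 = {m0, m1, m2, m4, m5, m6}; fixed.
Sat(E[p U q]) = {m0, m1, m2, m4, m5, m6}
AG E[p U q]: greatest fixpoint, start Z0 = {m0, m1, m2, m4, m5, m6}, keep only states in Sat with every successor in Z. Z1 = {m0, m2, m4, m5}; Z2 = {m2}; Z3 = ∅; fixed.
Sat(AG E[p U q]) = ∅
Sat((AG E[p U q]) ∨ r) = {m1, m3, m4, m6}
AF ((AG E[p U q]) ∨ r): least fixpoint, start Z0 = {m1, m3, m4, m6}, add states with every successor in Z. Z1 = {m0, m1, m3, m4, m6}; fixed.
Sat(AF ((AG E[p U q]) ∨ r)) = {m0, m1, m3, m4, m6}
|Sat(AF ((AG E[p U q]) ∨ r))| = |{m0, m1, m3, m4, m6}| = 5.

5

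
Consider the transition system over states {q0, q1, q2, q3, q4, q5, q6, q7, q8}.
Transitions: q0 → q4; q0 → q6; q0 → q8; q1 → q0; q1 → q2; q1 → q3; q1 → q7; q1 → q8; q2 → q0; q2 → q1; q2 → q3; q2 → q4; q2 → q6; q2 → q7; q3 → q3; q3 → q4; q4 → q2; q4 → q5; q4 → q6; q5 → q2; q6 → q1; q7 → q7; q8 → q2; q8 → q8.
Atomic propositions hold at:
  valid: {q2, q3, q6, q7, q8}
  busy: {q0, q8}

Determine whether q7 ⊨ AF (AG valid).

AG valid: greatest fixpoint, start Z0 = {q2, q3, q6, q7, q8}, keep only states in Sat with every successor in Z. Z1 = {q7, q8}; Z2 = {q7}; fixed.
Sat(AG valid) = {q7}
AF (AG valid): least fixpoint, start Z0 = {q7}, add states with every successor in Z. Already a fixed point.
Sat(AF (AG valid)) = {q7}
q7 ∈ Sat(AF (AG valid)) = {q7}, so the formula holds at q7.

Yes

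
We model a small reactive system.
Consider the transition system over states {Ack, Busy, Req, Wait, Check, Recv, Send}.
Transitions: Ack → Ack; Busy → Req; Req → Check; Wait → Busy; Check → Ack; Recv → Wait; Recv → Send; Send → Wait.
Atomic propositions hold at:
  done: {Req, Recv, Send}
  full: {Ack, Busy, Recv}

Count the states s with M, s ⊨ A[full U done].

4

A[full U done]: least fixpoint, start Z0 = Sat(done) = {Req, Recv, Send}, add states in Sat(full) with every successor in Z. Z1 = {Busy, Req, Recv, Send}; fixed.
Sat(A[full U done]) = {Busy, Req, Recv, Send}
|Sat(A[full U done])| = |{Busy, Req, Recv, Send}| = 4.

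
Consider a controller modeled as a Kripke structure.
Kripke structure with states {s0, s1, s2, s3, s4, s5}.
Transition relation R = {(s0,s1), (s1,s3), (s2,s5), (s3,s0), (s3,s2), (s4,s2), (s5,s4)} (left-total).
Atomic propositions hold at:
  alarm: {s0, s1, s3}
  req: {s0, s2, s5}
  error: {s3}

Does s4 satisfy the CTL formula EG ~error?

Sat(~error) = {s0, s1, s2, s4, s5}
EG ~error: greatest fixpoint, start Z0 = {s0, s1, s2, s4, s5}, keep only states in Sat with some successor in Z. Z1 = {s0, s2, s4, s5}; Z2 = {s2, s4, s5}; fixed.
Sat(EG ~error) = {s2, s4, s5}
s4 ∈ Sat(EG ~error) = {s2, s4, s5}, so the formula holds at s4.

Yes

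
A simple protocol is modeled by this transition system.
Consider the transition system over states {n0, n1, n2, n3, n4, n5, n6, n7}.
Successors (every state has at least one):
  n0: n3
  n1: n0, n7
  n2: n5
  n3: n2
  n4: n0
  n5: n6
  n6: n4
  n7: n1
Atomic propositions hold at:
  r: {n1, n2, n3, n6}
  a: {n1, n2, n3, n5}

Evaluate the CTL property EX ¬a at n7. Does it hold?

Sat(¬a) = {n0, n4, n6, n7}
Sat(EX ¬a) = {s : some successor in {n0, n4, n6, n7}} = {n1, n4, n5, n6}
n7 ∉ Sat(EX ¬a) = {n1, n4, n5, n6}, so the formula does not hold at n7.

No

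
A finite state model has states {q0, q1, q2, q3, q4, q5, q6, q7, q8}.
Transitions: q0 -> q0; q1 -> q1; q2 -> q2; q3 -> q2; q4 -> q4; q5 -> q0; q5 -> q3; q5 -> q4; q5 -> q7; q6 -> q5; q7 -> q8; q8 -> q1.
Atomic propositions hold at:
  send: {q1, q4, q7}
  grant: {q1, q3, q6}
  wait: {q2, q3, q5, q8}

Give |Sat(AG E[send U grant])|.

1

E[send U grant]: least fixpoint, start Z0 = Sat(grant) = {q1, q3, q6}, add states in Sat(send) with some successor in Z. Already a fixed point.
Sat(E[send U grant]) = {q1, q3, q6}
AG E[send U grant]: greatest fixpoint, start Z0 = {q1, q3, q6}, keep only states in Sat with every successor in Z. Z1 = {q1}; fixed.
Sat(AG E[send U grant]) = {q1}
|Sat(AG E[send U grant])| = |{q1}| = 1.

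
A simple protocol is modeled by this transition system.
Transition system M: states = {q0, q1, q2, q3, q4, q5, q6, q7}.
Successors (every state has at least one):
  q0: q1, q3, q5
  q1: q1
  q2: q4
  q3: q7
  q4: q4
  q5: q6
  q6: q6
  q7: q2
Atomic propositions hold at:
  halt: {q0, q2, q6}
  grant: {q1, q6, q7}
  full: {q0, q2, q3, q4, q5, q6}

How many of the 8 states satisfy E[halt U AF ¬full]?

4

Sat(¬full) = {q1, q7}
AF ¬full: least fixpoint, start Z0 = {q1, q7}, add states with every successor in Z. Z1 = {q1, q3, q7}; fixed.
Sat(AF ¬full) = {q1, q3, q7}
E[halt U AF ¬full]: least fixpoint, start Z0 = Sat(AF ¬full) = {q1, q3, q7}, add states in Sat(halt) with some successor in Z. Z1 = {q0, q1, q3, q7}; fixed.
Sat(E[halt U AF ¬full]) = {q0, q1, q3, q7}
|Sat(E[halt U AF ¬full])| = |{q0, q1, q3, q7}| = 4.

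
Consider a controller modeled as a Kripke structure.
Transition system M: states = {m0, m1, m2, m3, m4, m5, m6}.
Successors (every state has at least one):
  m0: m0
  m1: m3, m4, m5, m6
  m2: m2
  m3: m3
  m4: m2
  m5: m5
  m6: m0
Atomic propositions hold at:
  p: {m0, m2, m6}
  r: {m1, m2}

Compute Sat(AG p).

{m0, m2, m6}

AG p: greatest fixpoint, start Z0 = {m0, m2, m6}, keep only states in Sat with every successor in Z. Already a fixed point.
Sat(AG p) = {m0, m2, m6}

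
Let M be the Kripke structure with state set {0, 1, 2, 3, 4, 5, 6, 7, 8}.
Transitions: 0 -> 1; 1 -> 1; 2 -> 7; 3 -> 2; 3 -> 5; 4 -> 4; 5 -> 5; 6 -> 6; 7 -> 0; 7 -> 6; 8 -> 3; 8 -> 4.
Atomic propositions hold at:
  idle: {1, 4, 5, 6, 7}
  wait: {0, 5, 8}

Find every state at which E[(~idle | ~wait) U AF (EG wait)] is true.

Sat(~idle) = {0, 2, 3, 8}
Sat(~wait) = {1, 2, 3, 4, 6, 7}
Sat(~idle | ~wait) = {0, 1, 2, 3, 4, 6, 7, 8}
EG wait: greatest fixpoint, start Z0 = {0, 5, 8}, keep only states in Sat with some successor in Z. Z1 = {5}; fixed.
Sat(EG wait) = {5}
AF (EG wait): least fixpoint, start Z0 = {5}, add states with every successor in Z. Already a fixed point.
Sat(AF (EG wait)) = {5}
E[(~idle | ~wait) U AF (EG wait)]: least fixpoint, start Z0 = Sat(AF (EG wait)) = {5}, add states in Sat(~idle | ~wait) with some successor in Z. Z1 = {3, 5}; Z2 = {3, 5, 8}; fixed.
Sat(E[(~idle | ~wait) U AF (EG wait)]) = {3, 5, 8}

{3, 5, 8}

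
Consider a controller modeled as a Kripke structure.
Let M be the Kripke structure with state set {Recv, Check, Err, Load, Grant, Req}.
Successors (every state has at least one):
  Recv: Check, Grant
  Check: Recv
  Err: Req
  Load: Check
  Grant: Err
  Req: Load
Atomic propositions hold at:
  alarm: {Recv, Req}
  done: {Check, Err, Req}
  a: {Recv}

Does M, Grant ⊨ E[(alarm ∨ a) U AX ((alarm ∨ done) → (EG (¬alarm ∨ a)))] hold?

No

Sat(alarm ∨ a) = {Recv, Req}
Sat(alarm ∨ done) = {Recv, Check, Err, Req}
Sat(¬alarm) = {Check, Err, Load, Grant}
Sat(¬alarm ∨ a) = {Recv, Check, Err, Load, Grant}
EG (¬alarm ∨ a): greatest fixpoint, start Z0 = {Recv, Check, Err, Load, Grant}, keep only states in Sat with some successor in Z. Z1 = {Recv, Check, Load, Grant}; Z2 = {Recv, Check, Load}; fixed.
Sat(EG (¬alarm ∨ a)) = {Recv, Check, Load}
Sat((alarm ∨ done) → (EG (¬alarm ∨ a))) = {Recv, Check, Load, Grant}
Sat(AX ((alarm ∨ done) → (EG (¬alarm ∨ a)))) = {s : every successor in {Recv, Check, Load, Grant}} = {Recv, Check, Load, Req}
E[(alarm ∨ a) U AX ((alarm ∨ done) → (EG (¬alarm ∨ a)))]: least fixpoint, start Z0 = Sat(AX ((alarm ∨ done) → (EG (¬alarm ∨ a)))) = {Recv, Check, Load, Req}, add states in Sat(alarm ∨ a) with some successor in Z. Already a fixed point.
Sat(E[(alarm ∨ a) U AX ((alarm ∨ done) → (EG (¬alarm ∨ a)))]) = {Recv, Check, Load, Req}
Grant ∉ Sat(E[(alarm ∨ a) U AX ((alarm ∨ done) → (EG (¬alarm ∨ a)))]) = {Recv, Check, Load, Req}, so the formula does not hold at Grant.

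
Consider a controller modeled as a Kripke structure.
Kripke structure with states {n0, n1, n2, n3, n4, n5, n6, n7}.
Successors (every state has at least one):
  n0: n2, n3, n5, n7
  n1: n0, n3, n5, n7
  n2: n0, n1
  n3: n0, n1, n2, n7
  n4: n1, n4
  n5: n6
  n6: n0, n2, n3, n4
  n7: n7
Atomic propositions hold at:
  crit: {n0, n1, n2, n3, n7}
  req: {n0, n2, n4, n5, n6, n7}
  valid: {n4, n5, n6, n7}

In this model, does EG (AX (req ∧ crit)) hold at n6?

No

Sat(req ∧ crit) = {n0, n2, n7}
Sat(AX (req ∧ crit)) = {s : every successor in {n0, n2, n7}} = {n7}
EG (AX (req ∧ crit)): greatest fixpoint, start Z0 = {n7}, keep only states in Sat with some successor in Z. Already a fixed point.
Sat(EG (AX (req ∧ crit))) = {n7}
n6 ∉ Sat(EG (AX (req ∧ crit))) = {n7}, so the formula does not hold at n6.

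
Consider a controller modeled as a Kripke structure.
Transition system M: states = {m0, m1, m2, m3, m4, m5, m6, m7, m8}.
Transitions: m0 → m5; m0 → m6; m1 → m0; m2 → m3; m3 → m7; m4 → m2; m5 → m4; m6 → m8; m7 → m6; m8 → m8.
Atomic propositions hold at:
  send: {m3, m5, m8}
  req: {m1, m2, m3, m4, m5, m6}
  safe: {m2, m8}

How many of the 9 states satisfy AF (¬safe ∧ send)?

4

Sat(¬safe) = {m0, m1, m3, m4, m5, m6, m7}
Sat(¬safe ∧ send) = {m3, m5}
AF (¬safe ∧ send): least fixpoint, start Z0 = {m3, m5}, add states with every successor in Z. Z1 = {m2, m3, m5}; Z2 = {m2, m3, m4, m5}; fixed.
Sat(AF (¬safe ∧ send)) = {m2, m3, m4, m5}
|Sat(AF (¬safe ∧ send))| = |{m2, m3, m4, m5}| = 4.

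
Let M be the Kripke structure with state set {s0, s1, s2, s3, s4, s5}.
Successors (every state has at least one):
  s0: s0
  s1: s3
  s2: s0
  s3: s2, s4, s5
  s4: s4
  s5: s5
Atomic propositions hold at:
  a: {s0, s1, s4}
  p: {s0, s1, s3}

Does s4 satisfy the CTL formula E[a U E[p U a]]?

E[p U a]: least fixpoint, start Z0 = Sat(a) = {s0, s1, s4}, add states in Sat(p) with some successor in Z. Z1 = {s0, s1, s3, s4}; fixed.
Sat(E[p U a]) = {s0, s1, s3, s4}
E[a U E[p U a]]: least fixpoint, start Z0 = Sat(E[p U a]) = {s0, s1, s3, s4}, add states in Sat(a) with some successor in Z. Already a fixed point.
Sat(E[a U E[p U a]]) = {s0, s1, s3, s4}
s4 ∈ Sat(E[a U E[p U a]]) = {s0, s1, s3, s4}, so the formula holds at s4.

Yes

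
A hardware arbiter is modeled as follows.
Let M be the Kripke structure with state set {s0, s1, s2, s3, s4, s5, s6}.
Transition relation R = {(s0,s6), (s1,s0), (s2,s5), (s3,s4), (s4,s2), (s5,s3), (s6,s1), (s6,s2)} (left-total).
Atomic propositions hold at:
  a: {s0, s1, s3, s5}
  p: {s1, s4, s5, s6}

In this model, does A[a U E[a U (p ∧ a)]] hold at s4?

Sat(p ∧ a) = {s1, s5}
E[a U (p ∧ a)]: least fixpoint, start Z0 = Sat((p ∧ a)) = {s1, s5}, add states in Sat(a) with some successor in Z. Already a fixed point.
Sat(E[a U (p ∧ a)]) = {s1, s5}
A[a U E[a U (p ∧ a)]]: least fixpoint, start Z0 = Sat(E[a U (p ∧ a)]) = {s1, s5}, add states in Sat(a) with every successor in Z. Already a fixed point.
Sat(A[a U E[a U (p ∧ a)]]) = {s1, s5}
s4 ∉ Sat(A[a U E[a U (p ∧ a)]]) = {s1, s5}, so the formula does not hold at s4.

No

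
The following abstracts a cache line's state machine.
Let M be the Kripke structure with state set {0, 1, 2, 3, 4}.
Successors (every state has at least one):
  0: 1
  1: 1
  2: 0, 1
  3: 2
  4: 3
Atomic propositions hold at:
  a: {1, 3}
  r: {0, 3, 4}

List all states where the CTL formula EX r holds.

{2, 4}

Sat(EX r) = {s : some successor in {0, 3, 4}} = {2, 4}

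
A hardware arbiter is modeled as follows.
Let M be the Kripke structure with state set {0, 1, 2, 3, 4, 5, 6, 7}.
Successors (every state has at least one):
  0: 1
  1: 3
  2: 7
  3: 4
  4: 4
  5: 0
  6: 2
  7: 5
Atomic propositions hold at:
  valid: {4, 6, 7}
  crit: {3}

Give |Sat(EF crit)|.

7

EF crit: least fixpoint, start Z0 = {3}, add states with some successor in Z. Z1 = {1, 3}; Z2 = {0, 1, 3}; Z3 = {0, 1, 3, 5}; Z4 = {0, 1, 3, 5, 7}; Z5 = {0, 1, 2, 3, 5, 7}; Z6 = {0, 1, 2, 3, 5, 6, 7}; fixed.
Sat(EF crit) = {0, 1, 2, 3, 5, 6, 7}
|Sat(EF crit)| = |{0, 1, 2, 3, 5, 6, 7}| = 7.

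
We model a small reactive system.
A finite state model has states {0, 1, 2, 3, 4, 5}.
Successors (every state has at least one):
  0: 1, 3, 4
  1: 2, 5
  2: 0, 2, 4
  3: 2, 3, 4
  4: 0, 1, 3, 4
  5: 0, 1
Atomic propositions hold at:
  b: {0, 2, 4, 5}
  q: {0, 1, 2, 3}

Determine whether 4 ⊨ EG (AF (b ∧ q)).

No

Sat(b ∧ q) = {0, 2}
AF (b ∧ q): least fixpoint, start Z0 = {0, 2}, add states with every successor in Z. Already a fixed point.
Sat(AF (b ∧ q)) = {0, 2}
EG (AF (b ∧ q)): greatest fixpoint, start Z0 = {0, 2}, keep only states in Sat with some successor in Z. Z1 = {2}; fixed.
Sat(EG (AF (b ∧ q))) = {2}
4 ∉ Sat(EG (AF (b ∧ q))) = {2}, so the formula does not hold at 4.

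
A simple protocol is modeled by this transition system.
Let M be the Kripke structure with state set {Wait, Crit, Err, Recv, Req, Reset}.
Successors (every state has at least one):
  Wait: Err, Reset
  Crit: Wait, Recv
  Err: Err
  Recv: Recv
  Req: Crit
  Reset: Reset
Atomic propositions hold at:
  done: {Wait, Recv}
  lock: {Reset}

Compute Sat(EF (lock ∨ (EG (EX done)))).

{Wait, Crit, Recv, Req, Reset}

Sat(EX done) = {s : some successor in {Wait, Recv}} = {Crit, Recv}
EG (EX done): greatest fixpoint, start Z0 = {Crit, Recv}, keep only states in Sat with some successor in Z. Already a fixed point.
Sat(EG (EX done)) = {Crit, Recv}
Sat(lock ∨ (EG (EX done))) = {Crit, Recv, Reset}
EF (lock ∨ (EG (EX done))): least fixpoint, start Z0 = {Crit, Recv, Reset}, add states with some successor in Z. Z1 = {Wait, Crit, Recv, Req, Reset}; fixed.
Sat(EF (lock ∨ (EG (EX done)))) = {Wait, Crit, Recv, Req, Reset}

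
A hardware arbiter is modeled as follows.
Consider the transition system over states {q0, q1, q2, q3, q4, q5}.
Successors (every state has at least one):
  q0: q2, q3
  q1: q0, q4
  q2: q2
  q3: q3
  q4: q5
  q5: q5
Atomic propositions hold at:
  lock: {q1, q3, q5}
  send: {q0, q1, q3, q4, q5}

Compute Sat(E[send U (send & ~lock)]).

{q0, q1, q4}

Sat(~lock) = {q0, q2, q4}
Sat(send & ~lock) = {q0, q4}
E[send U (send & ~lock)]: least fixpoint, start Z0 = Sat((send & ~lock)) = {q0, q4}, add states in Sat(send) with some successor in Z. Z1 = {q0, q1, q4}; fixed.
Sat(E[send U (send & ~lock)]) = {q0, q1, q4}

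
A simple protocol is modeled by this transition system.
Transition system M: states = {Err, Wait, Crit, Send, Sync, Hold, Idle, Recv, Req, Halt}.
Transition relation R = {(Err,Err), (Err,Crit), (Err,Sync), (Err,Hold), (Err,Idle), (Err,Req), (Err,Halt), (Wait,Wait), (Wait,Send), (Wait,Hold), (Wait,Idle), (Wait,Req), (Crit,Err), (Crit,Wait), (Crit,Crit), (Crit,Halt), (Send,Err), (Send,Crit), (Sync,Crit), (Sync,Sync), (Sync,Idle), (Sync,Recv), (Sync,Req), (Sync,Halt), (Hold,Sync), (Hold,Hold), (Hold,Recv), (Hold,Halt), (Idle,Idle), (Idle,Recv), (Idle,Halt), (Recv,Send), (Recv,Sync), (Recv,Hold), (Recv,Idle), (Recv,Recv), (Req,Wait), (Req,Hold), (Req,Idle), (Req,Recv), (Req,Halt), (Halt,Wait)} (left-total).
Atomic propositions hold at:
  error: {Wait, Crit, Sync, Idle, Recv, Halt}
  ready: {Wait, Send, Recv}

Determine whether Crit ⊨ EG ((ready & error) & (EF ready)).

No

Sat(ready & error) = {Wait, Recv}
EF ready: least fixpoint, start Z0 = {Wait, Send, Recv}, add states with some successor in Z. Z1 = {Wait, Crit, Send, Sync, Hold, Idle, Recv, Req, Halt}; Z2 = {Err, Wait, Crit, Send, Sync, Hold, Idle, Recv, Req, Halt}; fixed.
Sat(EF ready) = {Err, Wait, Crit, Send, Sync, Hold, Idle, Recv, Req, Halt}
Sat((ready & error) & (EF ready)) = {Wait, Recv}
EG ((ready & error) & (EF ready)): greatest fixpoint, start Z0 = {Wait, Recv}, keep only states in Sat with some successor in Z. Already a fixed point.
Sat(EG ((ready & error) & (EF ready))) = {Wait, Recv}
Crit ∉ Sat(EG ((ready & error) & (EF ready))) = {Wait, Recv}, so the formula does not hold at Crit.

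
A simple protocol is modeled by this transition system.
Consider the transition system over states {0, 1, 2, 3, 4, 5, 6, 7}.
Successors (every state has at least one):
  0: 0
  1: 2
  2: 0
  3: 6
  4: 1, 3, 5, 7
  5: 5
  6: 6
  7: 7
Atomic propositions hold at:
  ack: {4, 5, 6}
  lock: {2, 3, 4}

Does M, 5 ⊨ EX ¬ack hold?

Sat(¬ack) = {0, 1, 2, 3, 7}
Sat(EX ¬ack) = {s : some successor in {0, 1, 2, 3, 7}} = {0, 1, 2, 4, 7}
5 ∉ Sat(EX ¬ack) = {0, 1, 2, 4, 7}, so the formula does not hold at 5.

No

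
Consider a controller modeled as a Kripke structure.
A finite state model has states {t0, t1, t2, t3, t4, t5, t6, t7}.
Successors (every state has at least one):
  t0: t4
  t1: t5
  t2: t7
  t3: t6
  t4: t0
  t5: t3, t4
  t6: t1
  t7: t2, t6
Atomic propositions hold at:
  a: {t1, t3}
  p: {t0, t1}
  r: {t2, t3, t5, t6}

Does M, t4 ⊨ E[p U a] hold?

E[p U a]: least fixpoint, start Z0 = Sat(a) = {t1, t3}, add states in Sat(p) with some successor in Z. Already a fixed point.
Sat(E[p U a]) = {t1, t3}
t4 ∉ Sat(E[p U a]) = {t1, t3}, so the formula does not hold at t4.

No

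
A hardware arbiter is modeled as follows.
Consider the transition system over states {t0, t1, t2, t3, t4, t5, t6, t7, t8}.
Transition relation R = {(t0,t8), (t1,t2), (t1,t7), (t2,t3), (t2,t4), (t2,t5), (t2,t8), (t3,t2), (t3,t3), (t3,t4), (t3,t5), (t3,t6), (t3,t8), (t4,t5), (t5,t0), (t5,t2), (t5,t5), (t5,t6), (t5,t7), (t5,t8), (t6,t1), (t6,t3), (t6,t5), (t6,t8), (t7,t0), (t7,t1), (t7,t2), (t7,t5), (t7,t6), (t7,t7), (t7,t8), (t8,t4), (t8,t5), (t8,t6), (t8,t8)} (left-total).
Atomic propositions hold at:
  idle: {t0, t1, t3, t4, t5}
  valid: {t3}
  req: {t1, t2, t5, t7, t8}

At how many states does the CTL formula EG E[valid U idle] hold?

E[valid U idle]: least fixpoint, start Z0 = Sat(idle) = {t0, t1, t3, t4, t5}, add states in Sat(valid) with some successor in Z. Already a fixed point.
Sat(E[valid U idle]) = {t0, t1, t3, t4, t5}
EG E[valid U idle]: greatest fixpoint, start Z0 = {t0, t1, t3, t4, t5}, keep only states in Sat with some successor in Z. Z1 = {t3, t4, t5}; fixed.
Sat(EG E[valid U idle]) = {t3, t4, t5}
|Sat(EG E[valid U idle])| = |{t3, t4, t5}| = 3.

3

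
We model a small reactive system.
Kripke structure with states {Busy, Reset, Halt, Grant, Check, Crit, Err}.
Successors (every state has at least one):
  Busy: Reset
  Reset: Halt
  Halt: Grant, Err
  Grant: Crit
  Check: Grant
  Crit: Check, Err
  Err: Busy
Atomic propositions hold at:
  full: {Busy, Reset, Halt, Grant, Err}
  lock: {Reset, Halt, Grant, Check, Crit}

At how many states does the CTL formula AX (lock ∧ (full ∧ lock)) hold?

3

Sat(full ∧ lock) = {Reset, Halt, Grant}
Sat(lock ∧ (full ∧ lock)) = {Reset, Halt, Grant}
Sat(AX (lock ∧ (full ∧ lock))) = {s : every successor in {Reset, Halt, Grant}} = {Busy, Reset, Check}
|Sat(AX (lock ∧ (full ∧ lock)))| = |{Busy, Reset, Check}| = 3.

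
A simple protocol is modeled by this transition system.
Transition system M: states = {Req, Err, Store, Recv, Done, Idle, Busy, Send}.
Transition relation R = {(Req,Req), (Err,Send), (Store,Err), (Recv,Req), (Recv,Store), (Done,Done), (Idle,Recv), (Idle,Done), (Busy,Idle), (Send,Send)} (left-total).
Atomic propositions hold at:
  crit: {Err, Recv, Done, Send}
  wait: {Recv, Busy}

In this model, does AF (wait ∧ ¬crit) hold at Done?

Sat(¬crit) = {Req, Store, Idle, Busy}
Sat(wait ∧ ¬crit) = {Busy}
AF (wait ∧ ¬crit): least fixpoint, start Z0 = {Busy}, add states with every successor in Z. Already a fixed point.
Sat(AF (wait ∧ ¬crit)) = {Busy}
Done ∉ Sat(AF (wait ∧ ¬crit)) = {Busy}, so the formula does not hold at Done.

No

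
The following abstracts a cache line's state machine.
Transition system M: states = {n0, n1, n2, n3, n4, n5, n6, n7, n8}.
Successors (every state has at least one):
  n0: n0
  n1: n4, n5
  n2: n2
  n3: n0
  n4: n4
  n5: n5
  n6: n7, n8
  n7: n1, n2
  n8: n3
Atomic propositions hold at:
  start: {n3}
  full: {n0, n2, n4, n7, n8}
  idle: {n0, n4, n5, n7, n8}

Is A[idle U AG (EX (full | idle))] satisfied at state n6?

No

Sat(full | idle) = {n0, n2, n4, n5, n7, n8}
Sat(EX (full | idle)) = {s : some successor in {n0, n2, n4, n5, n7, n8}} = {n0, n1, n2, n3, n4, n5, n6, n7}
AG (EX (full | idle)): greatest fixpoint, start Z0 = {n0, n1, n2, n3, n4, n5, n6, n7}, keep only states in Sat with every successor in Z. Z1 = {n0, n1, n2, n3, n4, n5, n7}; fixed.
Sat(AG (EX (full | idle))) = {n0, n1, n2, n3, n4, n5, n7}
A[idle U AG (EX (full | idle))]: least fixpoint, start Z0 = Sat(AG (EX (full | idle))) = {n0, n1, n2, n3, n4, n5, n7}, add states in Sat(idle) with every successor in Z. Z1 = {n0, n1, n2, n3, n4, n5, n7, n8}; fixed.
Sat(A[idle U AG (EX (full | idle))]) = {n0, n1, n2, n3, n4, n5, n7, n8}
n6 ∉ Sat(A[idle U AG (EX (full | idle))]) = {n0, n1, n2, n3, n4, n5, n7, n8}, so the formula does not hold at n6.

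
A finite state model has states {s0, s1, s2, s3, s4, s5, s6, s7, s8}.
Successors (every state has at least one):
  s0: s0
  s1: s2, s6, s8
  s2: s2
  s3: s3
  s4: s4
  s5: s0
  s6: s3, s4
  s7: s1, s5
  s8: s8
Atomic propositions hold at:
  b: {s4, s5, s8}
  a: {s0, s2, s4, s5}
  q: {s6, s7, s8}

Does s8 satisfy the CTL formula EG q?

Yes

EG q: greatest fixpoint, start Z0 = {s6, s7, s8}, keep only states in Sat with some successor in Z. Z1 = {s8}; fixed.
Sat(EG q) = {s8}
s8 ∈ Sat(EG q) = {s8}, so the formula holds at s8.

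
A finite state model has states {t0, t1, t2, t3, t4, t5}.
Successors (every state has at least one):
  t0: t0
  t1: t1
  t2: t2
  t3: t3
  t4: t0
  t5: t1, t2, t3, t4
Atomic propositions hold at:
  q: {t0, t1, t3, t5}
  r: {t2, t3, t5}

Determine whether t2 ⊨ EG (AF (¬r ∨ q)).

No

Sat(¬r) = {t0, t1, t4}
Sat(¬r ∨ q) = {t0, t1, t3, t4, t5}
AF (¬r ∨ q): least fixpoint, start Z0 = {t0, t1, t3, t4, t5}, add states with every successor in Z. Already a fixed point.
Sat(AF (¬r ∨ q)) = {t0, t1, t3, t4, t5}
EG (AF (¬r ∨ q)): greatest fixpoint, start Z0 = {t0, t1, t3, t4, t5}, keep only states in Sat with some successor in Z. Already a fixed point.
Sat(EG (AF (¬r ∨ q))) = {t0, t1, t3, t4, t5}
t2 ∉ Sat(EG (AF (¬r ∨ q))) = {t0, t1, t3, t4, t5}, so the formula does not hold at t2.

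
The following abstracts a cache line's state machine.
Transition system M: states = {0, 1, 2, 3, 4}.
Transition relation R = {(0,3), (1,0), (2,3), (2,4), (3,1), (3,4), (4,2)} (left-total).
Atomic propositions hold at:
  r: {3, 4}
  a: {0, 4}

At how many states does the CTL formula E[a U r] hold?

E[a U r]: least fixpoint, start Z0 = Sat(r) = {3, 4}, add states in Sat(a) with some successor in Z. Z1 = {0, 3, 4}; fixed.
Sat(E[a U r]) = {0, 3, 4}
|Sat(E[a U r])| = |{0, 3, 4}| = 3.

3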